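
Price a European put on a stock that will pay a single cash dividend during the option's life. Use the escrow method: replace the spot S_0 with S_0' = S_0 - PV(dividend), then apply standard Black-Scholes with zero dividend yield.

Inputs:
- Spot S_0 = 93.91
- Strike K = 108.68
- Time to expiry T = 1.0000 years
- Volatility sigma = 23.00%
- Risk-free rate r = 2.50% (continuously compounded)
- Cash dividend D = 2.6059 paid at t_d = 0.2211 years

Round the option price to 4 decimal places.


PV(D) = D * exp(-r * t_d) = 2.6059 * 0.99448775 = 2.59153562
S_0' = S_0 - PV(D) = 93.9100 - 2.59153562 = 91.31846438
d1 = (ln(S_0'/K) + (r + sigma^2/2)*T) / (sigma*sqrt(T)) = -0.53306426
d2 = d1 - sigma*sqrt(T) = -0.76306426
exp(-rT) = 0.97530991
N(-d1) = 0.70300545; N(-d2) = 0.77728746
P = K * exp(-rT) * N(-d2) - S_0' * N(-d1) = 108.6800 * 0.97530991 * 0.77728746 - 91.31846438 * 0.70300545 = 18.1925

Answer: Price = 18.1925


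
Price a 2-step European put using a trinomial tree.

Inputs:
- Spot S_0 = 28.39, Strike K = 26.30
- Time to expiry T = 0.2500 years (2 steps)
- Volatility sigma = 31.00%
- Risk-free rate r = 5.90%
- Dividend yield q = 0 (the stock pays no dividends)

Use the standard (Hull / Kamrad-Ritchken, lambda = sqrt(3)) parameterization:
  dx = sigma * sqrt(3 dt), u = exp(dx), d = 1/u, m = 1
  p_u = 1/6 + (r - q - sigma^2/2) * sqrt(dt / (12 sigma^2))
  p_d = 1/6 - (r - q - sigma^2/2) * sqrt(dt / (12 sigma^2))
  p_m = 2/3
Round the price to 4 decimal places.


Answer: Price = V(0,0) = 0.7841

Derivation:
dt = T/N = 0.125000; dx = sigma*sqrt(3*dt) = 0.189835
u = exp(dx) = 1.209051; d = 1/u = 0.827095
p_u = 0.170272, p_m = 0.666667, p_d = 0.163062
Discount per step: exp(-r*dt) = 0.992652
Stock lattice S(k, j) with j the centered position index:
  k=0: S(0,+0) = 28.3900
  k=1: S(1,-1) = 23.4812; S(1,+0) = 28.3900; S(1,+1) = 34.3249
  k=2: S(2,-2) = 19.4212; S(2,-1) = 23.4812; S(2,+0) = 28.3900; S(2,+1) = 34.3249; S(2,+2) = 41.5006
Terminal payoffs V(N, j) = max(K - S_T, 0):
  V(2,-2) = 6.878784; V(2,-1) = 2.818767; V(2,+0) = 0.000000; V(2,+1) = 0.000000; V(2,+2) = 0.000000
Backward induction: V(k, j) = exp(-r*dt) * [p_u * V(k+1, j+1) + p_m * V(k+1, j) + p_d * V(k+1, j-1)]
  V(1,-1) = exp(-r*dt) * [p_u*0.000000 + p_m*2.818767 + p_d*6.878784] = 2.978793
  V(1,+0) = exp(-r*dt) * [p_u*0.000000 + p_m*0.000000 + p_d*2.818767] = 0.456255
  V(1,+1) = exp(-r*dt) * [p_u*0.000000 + p_m*0.000000 + p_d*0.000000] = 0.000000
  V(0,+0) = exp(-r*dt) * [p_u*0.000000 + p_m*0.456255 + p_d*2.978793] = 0.784093


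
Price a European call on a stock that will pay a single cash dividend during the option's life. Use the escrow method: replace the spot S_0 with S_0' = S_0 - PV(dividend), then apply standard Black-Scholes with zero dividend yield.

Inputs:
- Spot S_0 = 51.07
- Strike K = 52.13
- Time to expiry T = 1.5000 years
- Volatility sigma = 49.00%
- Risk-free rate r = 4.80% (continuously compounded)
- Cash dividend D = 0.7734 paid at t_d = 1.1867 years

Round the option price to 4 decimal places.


Answer: Price = 12.5946

Derivation:
PV(D) = D * exp(-r * t_d) = 0.7734 * 0.94463034 = 0.73057711
S_0' = S_0 - PV(D) = 51.0700 - 0.73057711 = 50.33942289
d1 = (ln(S_0'/K) + (r + sigma^2/2)*T) / (sigma*sqrt(T)) = 0.36179618
d2 = d1 - sigma*sqrt(T) = -0.23832881
exp(-rT) = 0.93053090
N(d1) = 0.64124783; N(d2) = 0.40581304
C = S_0' * N(d1) - K * exp(-rT) * N(d2) = 50.33942289 * 0.64124783 - 52.1300 * 0.93053090 * 0.40581304 = 12.5946


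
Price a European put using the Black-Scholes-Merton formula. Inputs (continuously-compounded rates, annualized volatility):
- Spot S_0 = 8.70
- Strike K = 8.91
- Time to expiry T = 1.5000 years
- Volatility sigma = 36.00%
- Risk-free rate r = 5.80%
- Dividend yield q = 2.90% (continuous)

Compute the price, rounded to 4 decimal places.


d1 = (ln(S/K) + (r - q + 0.5*sigma^2) * T) / (sigma * sqrt(T)) = 0.26501842
d2 = d1 - sigma * sqrt(T) = -0.17588973
exp(-rT) = 0.91667710; exp(-qT) = 0.95743255
P = K * exp(-rT) * N(-d2) - S_0 * exp(-qT) * N(-d1)
N(-d1) = 0.39549763; N(-d2) = 0.56980971
P = 8.9100 * 0.91667710 * 0.56980971 - 8.7000 * 0.95743255 * 0.39549763 = 1.3596

Answer: Price = 1.3596


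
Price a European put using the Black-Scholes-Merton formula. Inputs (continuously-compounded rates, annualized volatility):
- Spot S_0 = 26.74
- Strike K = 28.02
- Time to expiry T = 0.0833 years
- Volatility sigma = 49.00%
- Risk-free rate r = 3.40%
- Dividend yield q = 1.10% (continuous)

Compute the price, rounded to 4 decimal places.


Answer: Price = 2.2298

Derivation:
d1 = (ln(S/K) + (r - q + 0.5*sigma^2) * T) / (sigma * sqrt(T)) = -0.24636744
d2 = d1 - sigma * sqrt(T) = -0.38778996
exp(-rT) = 0.99717181; exp(-qT) = 0.99908412
P = K * exp(-rT) * N(-d2) - S_0 * exp(-qT) * N(-d1)
N(-d1) = 0.59730109; N(-d2) = 0.65091426
P = 28.0200 * 0.99717181 * 0.65091426 - 26.7400 * 0.99908412 * 0.59730109 = 2.2298


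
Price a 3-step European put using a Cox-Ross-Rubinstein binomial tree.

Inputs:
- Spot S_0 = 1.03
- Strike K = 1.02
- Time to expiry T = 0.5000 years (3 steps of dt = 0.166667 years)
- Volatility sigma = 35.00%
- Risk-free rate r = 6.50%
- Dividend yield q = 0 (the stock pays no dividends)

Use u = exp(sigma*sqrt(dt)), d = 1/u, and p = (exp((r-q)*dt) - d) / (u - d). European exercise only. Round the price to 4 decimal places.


dt = T/N = 0.166667
u = exp(sigma*sqrt(dt)) = 1.153599; d = 1/u = 0.866852
p = (exp((r-q)*dt) - d) / (u - d) = 0.502324
Discount per step: exp(-r*dt) = 0.989225
Stock lattice S(k, i) with i counting down-moves:
  k=0: S(0,0) = 1.0300
  k=1: S(1,0) = 1.1882; S(1,1) = 0.8929
  k=2: S(2,0) = 1.3707; S(2,1) = 1.0300; S(2,2) = 0.7740
  k=3: S(3,0) = 1.5813; S(3,1) = 1.1882; S(3,2) = 0.8929; S(3,3) = 0.6709
Terminal payoffs V(N, i) = max(K - S_T, 0):
  V(3,0) = 0.000000; V(3,1) = 0.000000; V(3,2) = 0.127142; V(3,3) = 0.349078
Backward induction: V(k, i) = exp(-r*dt) * [p * V(k+1, i) + (1-p) * V(k+1, i+1)].
  V(2,0) = exp(-r*dt) * [p*0.000000 + (1-p)*0.000000] = 0.000000
  V(2,1) = exp(-r*dt) * [p*0.000000 + (1-p)*0.127142] = 0.062594
  V(2,2) = exp(-r*dt) * [p*0.127142 + (1-p)*0.349078] = 0.235034
  V(1,0) = exp(-r*dt) * [p*0.000000 + (1-p)*0.062594] = 0.030816
  V(1,1) = exp(-r*dt) * [p*0.062594 + (1-p)*0.235034] = 0.146814
  V(0,0) = exp(-r*dt) * [p*0.030816 + (1-p)*0.146814] = 0.087591

Answer: Price = V(0,0) = 0.0876


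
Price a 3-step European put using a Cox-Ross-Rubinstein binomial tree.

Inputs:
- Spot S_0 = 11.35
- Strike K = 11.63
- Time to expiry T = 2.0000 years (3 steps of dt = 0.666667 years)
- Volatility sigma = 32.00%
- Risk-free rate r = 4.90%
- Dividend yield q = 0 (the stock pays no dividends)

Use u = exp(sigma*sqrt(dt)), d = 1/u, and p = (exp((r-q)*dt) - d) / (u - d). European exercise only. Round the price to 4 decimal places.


dt = T/N = 0.666667
u = exp(sigma*sqrt(dt)) = 1.298590; d = 1/u = 0.770066
p = (exp((r-q)*dt) - d) / (u - d) = 0.497877
Discount per step: exp(-r*dt) = 0.967861
Stock lattice S(k, i) with i counting down-moves:
  k=0: S(0,0) = 11.3500
  k=1: S(1,0) = 14.7390; S(1,1) = 8.7403
  k=2: S(2,0) = 19.1399; S(2,1) = 11.3500; S(2,2) = 6.7306
  k=3: S(3,0) = 24.8549; S(3,1) = 14.7390; S(3,2) = 8.7403; S(3,3) = 5.1830
Terminal payoffs V(N, i) = max(K - S_T, 0):
  V(3,0) = 0.000000; V(3,1) = 0.000000; V(3,2) = 2.889750; V(3,3) = 6.447016
Backward induction: V(k, i) = exp(-r*dt) * [p * V(k+1, i) + (1-p) * V(k+1, i+1)].
  V(2,0) = exp(-r*dt) * [p*0.000000 + (1-p)*0.000000] = 0.000000
  V(2,1) = exp(-r*dt) * [p*0.000000 + (1-p)*2.889750] = 1.404375
  V(2,2) = exp(-r*dt) * [p*2.889750 + (1-p)*6.447016] = 4.525654
  V(1,0) = exp(-r*dt) * [p*0.000000 + (1-p)*1.404375] = 0.682505
  V(1,1) = exp(-r*dt) * [p*1.404375 + (1-p)*4.525654] = 2.876135
  V(0,0) = exp(-r*dt) * [p*0.682505 + (1-p)*2.876135] = 1.726641

Answer: Price = V(0,0) = 1.7266


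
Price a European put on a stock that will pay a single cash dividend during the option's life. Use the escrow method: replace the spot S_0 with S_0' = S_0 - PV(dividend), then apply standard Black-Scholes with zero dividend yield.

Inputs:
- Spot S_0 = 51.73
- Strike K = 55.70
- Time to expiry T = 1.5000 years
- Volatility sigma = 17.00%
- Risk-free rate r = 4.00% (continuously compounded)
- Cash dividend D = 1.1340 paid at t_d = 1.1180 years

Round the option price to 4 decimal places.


PV(D) = D * exp(-r * t_d) = 1.1340 * 0.95626520 = 1.08440474
S_0' = S_0 - PV(D) = 51.7300 - 1.08440474 = 50.64559526
d1 = (ln(S_0'/K) + (r + sigma^2/2)*T) / (sigma*sqrt(T)) = -0.06461314
d2 = d1 - sigma*sqrt(T) = -0.27281977
exp(-rT) = 0.94176453
N(-d1) = 0.52575899; N(-d2) = 0.60750412
P = K * exp(-rT) * N(-d2) - S_0' * N(-d1) = 55.7000 * 0.94176453 * 0.60750412 - 50.64559526 * 0.52575899 = 5.2400

Answer: Price = 5.2400


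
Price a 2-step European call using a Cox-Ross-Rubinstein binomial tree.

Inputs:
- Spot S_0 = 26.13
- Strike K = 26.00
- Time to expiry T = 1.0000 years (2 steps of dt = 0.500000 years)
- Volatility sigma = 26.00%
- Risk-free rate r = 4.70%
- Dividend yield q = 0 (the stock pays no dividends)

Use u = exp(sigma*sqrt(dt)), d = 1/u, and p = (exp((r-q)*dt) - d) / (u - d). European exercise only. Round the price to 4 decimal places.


dt = T/N = 0.500000
u = exp(sigma*sqrt(dt)) = 1.201833; d = 1/u = 0.832062
p = (exp((r-q)*dt) - d) / (u - d) = 0.518473
Discount per step: exp(-r*dt) = 0.976774
Stock lattice S(k, i) with i counting down-moves:
  k=0: S(0,0) = 26.1300
  k=1: S(1,0) = 31.4039; S(1,1) = 21.7418
  k=2: S(2,0) = 37.7422; S(2,1) = 26.1300; S(2,2) = 18.0905
Terminal payoffs V(N, i) = max(S_T - K, 0):
  V(2,0) = 11.742229; V(2,1) = 0.130000; V(2,2) = 0.000000
Backward induction: V(k, i) = exp(-r*dt) * [p * V(k+1, i) + (1-p) * V(k+1, i+1)].
  V(1,0) = exp(-r*dt) * [p*11.742229 + (1-p)*0.130000] = 6.007769
  V(1,1) = exp(-r*dt) * [p*0.130000 + (1-p)*0.000000] = 0.065836
  V(0,0) = exp(-r*dt) * [p*6.007769 + (1-p)*0.065836] = 3.073484

Answer: Price = V(0,0) = 3.0735


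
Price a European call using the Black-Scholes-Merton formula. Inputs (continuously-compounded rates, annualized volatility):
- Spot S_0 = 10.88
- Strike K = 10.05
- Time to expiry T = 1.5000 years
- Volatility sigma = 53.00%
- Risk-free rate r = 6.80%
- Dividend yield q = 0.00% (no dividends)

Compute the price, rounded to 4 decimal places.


Answer: Price = 3.5362

Derivation:
d1 = (ln(S/K) + (r - q + 0.5*sigma^2) * T) / (sigma * sqrt(T)) = 0.60394343
d2 = d1 - sigma * sqrt(T) = -0.04517135
exp(-rT) = 0.90302955; exp(-qT) = 1.00000000
C = S_0 * exp(-qT) * N(d1) - K * exp(-rT) * N(d2)
N(d1) = 0.72705937; N(d2) = 0.48198536
C = 10.8800 * 1.00000000 * 0.72705937 - 10.0500 * 0.90302955 * 0.48198536 = 3.5362


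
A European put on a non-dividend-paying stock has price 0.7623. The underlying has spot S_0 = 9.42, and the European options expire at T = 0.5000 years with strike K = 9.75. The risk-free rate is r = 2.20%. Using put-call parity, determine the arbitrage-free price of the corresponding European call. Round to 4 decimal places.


Answer: Call price = 0.5390

Derivation:
Put-call parity: C - P = S_0 * exp(-qT) - K * exp(-rT).
S_0 * exp(-qT) = 9.4200 * 1.00000000 = 9.42000000
K * exp(-rT) = 9.7500 * 0.98906028 = 9.64333772
C = P + S*exp(-qT) - K*exp(-rT)
C = 0.7623 + 9.42000000 - 9.64333772 = 0.5390


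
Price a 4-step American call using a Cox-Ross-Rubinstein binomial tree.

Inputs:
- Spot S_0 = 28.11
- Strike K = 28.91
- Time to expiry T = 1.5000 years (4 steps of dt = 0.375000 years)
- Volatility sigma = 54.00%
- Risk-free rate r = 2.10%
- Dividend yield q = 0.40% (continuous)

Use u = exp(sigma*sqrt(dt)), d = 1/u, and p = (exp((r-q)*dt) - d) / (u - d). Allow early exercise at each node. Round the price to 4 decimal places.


Answer: Price = V(0,0) = 6.9122

Derivation:
dt = T/N = 0.375000
u = exp(sigma*sqrt(dt)) = 1.391916; d = 1/u = 0.718434
p = (exp((r-q)*dt) - d) / (u - d) = 0.427571
Discount per step: exp(-r*dt) = 0.992156
Stock lattice S(k, i) with i counting down-moves:
  k=0: S(0,0) = 28.1100
  k=1: S(1,0) = 39.1268; S(1,1) = 20.1952
  k=2: S(2,0) = 54.4612; S(2,1) = 28.1100; S(2,2) = 14.5089
  k=3: S(3,0) = 75.8053; S(3,1) = 39.1268; S(3,2) = 20.1952; S(3,3) = 10.4237
  k=4: S(4,0) = 105.5147; S(4,1) = 54.4612; S(4,2) = 28.1100; S(4,3) = 14.5089; S(4,4) = 7.4887
Terminal payoffs V(N, i) = max(S_T - K, 0):
  V(4,0) = 76.604654; V(4,1) = 25.551151; V(4,2) = 0.000000; V(4,3) = 0.000000; V(4,4) = 0.000000
Backward induction: V(k, i) = exp(-r*dt) * [p * V(k+1, i) + (1-p) * V(k+1, i+1)]; then take max(V_cont, immediate exercise) for American.
  V(3,0) = exp(-r*dt) * [p*76.604654 + (1-p)*25.551151] = 47.008489; exercise = 46.895339; V(3,0) = max -> 47.008489
  V(3,1) = exp(-r*dt) * [p*25.551151 + (1-p)*0.000000] = 10.839232; exercise = 10.216755; V(3,1) = max -> 10.839232
  V(3,2) = exp(-r*dt) * [p*0.000000 + (1-p)*0.000000] = 0.000000; exercise = 0.000000; V(3,2) = max -> 0.000000
  V(3,3) = exp(-r*dt) * [p*0.000000 + (1-p)*0.000000] = 0.000000; exercise = 0.000000; V(3,3) = max -> 0.000000
  V(2,0) = exp(-r*dt) * [p*47.008489 + (1-p)*10.839232] = 26.097821; exercise = 25.551151; V(2,0) = max -> 26.097821
  V(2,1) = exp(-r*dt) * [p*10.839232 + (1-p)*0.000000] = 4.598186; exercise = 0.000000; V(2,1) = max -> 4.598186
  V(2,2) = exp(-r*dt) * [p*0.000000 + (1-p)*0.000000] = 0.000000; exercise = 0.000000; V(2,2) = max -> 0.000000
  V(1,0) = exp(-r*dt) * [p*26.097821 + (1-p)*4.598186] = 13.682628; exercise = 10.216755; V(1,0) = max -> 13.682628
  V(1,1) = exp(-r*dt) * [p*4.598186 + (1-p)*0.000000] = 1.950629; exercise = 0.000000; V(1,1) = max -> 1.950629
  V(0,0) = exp(-r*dt) * [p*13.682628 + (1-p)*1.950629] = 6.912241; exercise = 0.000000; V(0,0) = max -> 6.912241


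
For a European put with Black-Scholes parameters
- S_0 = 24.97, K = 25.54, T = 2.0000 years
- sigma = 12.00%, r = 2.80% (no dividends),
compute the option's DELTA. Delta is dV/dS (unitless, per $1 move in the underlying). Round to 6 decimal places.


Answer: Delta = -0.389034

Derivation:
d1 = 0.2818365802; d2 = 0.1121309527
phi(d1) = 0.3834084296; exp(-qT) = 1.0000000000; exp(-rT) = 0.9455391359
N(-d1) = 0.3890344102
Delta = -exp(-qT) * N(-d1) = -1.0000000000 * 0.3890344102 = -0.389034


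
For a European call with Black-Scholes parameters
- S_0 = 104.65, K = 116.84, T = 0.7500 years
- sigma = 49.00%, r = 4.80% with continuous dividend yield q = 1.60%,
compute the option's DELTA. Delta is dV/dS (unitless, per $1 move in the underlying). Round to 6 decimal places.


Answer: Delta = 0.497615

Derivation:
d1 = 0.0090808275; d2 = -0.4152716204
phi(d1) = 0.3989258321; exp(-qT) = 0.9880717129; exp(-rT) = 0.9646402935
N(d1) = 0.5036226762
Delta = exp(-qT) * N(d1) = 0.9880717129 * 0.5036226762 = 0.497615


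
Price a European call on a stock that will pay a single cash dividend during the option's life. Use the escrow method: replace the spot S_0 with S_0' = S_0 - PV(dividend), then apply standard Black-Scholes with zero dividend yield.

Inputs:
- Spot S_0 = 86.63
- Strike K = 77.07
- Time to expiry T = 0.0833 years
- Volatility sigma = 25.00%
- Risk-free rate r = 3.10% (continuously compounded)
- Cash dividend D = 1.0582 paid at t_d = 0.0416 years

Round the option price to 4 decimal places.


Answer: Price = 8.8788

Derivation:
PV(D) = D * exp(-r * t_d) = 1.0582 * 0.99871123 = 1.05683622
S_0' = S_0 - PV(D) = 86.6300 - 1.05683622 = 85.57316378
d1 = (ln(S_0'/K) + (r + sigma^2/2)*T) / (sigma*sqrt(T)) = 1.52233447
d2 = d1 - sigma*sqrt(T) = 1.45018012
exp(-rT) = 0.99742103
N(d1) = 0.93603735; N(d2) = 0.92649585
C = S_0' * N(d1) - K * exp(-rT) * N(d2) = 85.57316378 * 0.93603735 - 77.0700 * 0.99742103 * 0.92649585 = 8.8788


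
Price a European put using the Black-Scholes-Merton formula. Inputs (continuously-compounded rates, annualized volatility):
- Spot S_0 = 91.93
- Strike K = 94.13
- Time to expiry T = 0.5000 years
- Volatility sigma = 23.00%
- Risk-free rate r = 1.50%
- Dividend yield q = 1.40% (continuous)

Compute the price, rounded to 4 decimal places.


Answer: Price = 7.1151

Derivation:
d1 = (ln(S/K) + (r - q + 0.5*sigma^2) * T) / (sigma * sqrt(T)) = -0.06102262
d2 = d1 - sigma * sqrt(T) = -0.22365718
exp(-rT) = 0.99252805; exp(-qT) = 0.99302444
P = K * exp(-rT) * N(-d2) - S_0 * exp(-qT) * N(-d1)
N(-d1) = 0.52432940; N(-d2) = 0.58848797
P = 94.1300 * 0.99252805 * 0.58848797 - 91.9300 * 0.99302444 * 0.52432940 = 7.1151


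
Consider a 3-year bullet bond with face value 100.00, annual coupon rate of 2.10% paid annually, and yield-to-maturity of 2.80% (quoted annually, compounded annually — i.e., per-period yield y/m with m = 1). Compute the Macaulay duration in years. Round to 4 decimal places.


Coupon per period c = face * coupon_rate / m = 2.100000
Periods per year m = 1; per-period yield y/m = 0.028000
Number of cashflows N = 3
Cashflows (t years, CF_t, discount factor 1/(1+y/m)^(m*t), PV):
  t = 1.0000: CF_t = 2.100000, DF = 0.972763, PV = 2.042802
  t = 2.0000: CF_t = 2.100000, DF = 0.946267, PV = 1.987161
  t = 3.0000: CF_t = 102.100000, DF = 0.920493, PV = 93.982371
Price P = sum_t PV_t = 98.012334
Macaulay numerator sum_t t * PV_t:
  t * PV_t at t = 1.0000: 2.042802
  t * PV_t at t = 2.0000: 3.974322
  t * PV_t at t = 3.0000: 281.947114
Macaulay duration D = (sum_t t * PV_t) / P = 287.964237 / 98.012334 = 2.938041

Answer: Macaulay duration = 2.9380 years


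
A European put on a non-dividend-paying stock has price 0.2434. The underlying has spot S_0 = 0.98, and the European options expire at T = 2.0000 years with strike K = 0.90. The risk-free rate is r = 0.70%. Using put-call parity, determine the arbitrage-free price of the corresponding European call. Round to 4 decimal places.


Put-call parity: C - P = S_0 * exp(-qT) - K * exp(-rT).
S_0 * exp(-qT) = 0.9800 * 1.00000000 = 0.98000000
K * exp(-rT) = 0.9000 * 0.98609754 = 0.88748779
C = P + S*exp(-qT) - K*exp(-rT)
C = 0.2434 + 0.98000000 - 0.88748779 = 0.3359

Answer: Call price = 0.3359


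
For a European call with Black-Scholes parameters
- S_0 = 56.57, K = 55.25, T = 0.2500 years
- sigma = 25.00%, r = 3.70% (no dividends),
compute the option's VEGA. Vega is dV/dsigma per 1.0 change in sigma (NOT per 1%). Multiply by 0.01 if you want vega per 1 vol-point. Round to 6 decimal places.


Answer: Vega = 10.702269

Derivation:
d1 = 0.3253837517; d2 = 0.2003837517
phi(d1) = 0.3783726108; exp(-qT) = 1.0000000000; exp(-rT) = 0.9907926496
Vega = S * exp(-qT) * phi(d1) * sqrt(T) = 56.5700 * 1.0000000000 * 0.3783726108 * 0.5000000000 = 10.702269


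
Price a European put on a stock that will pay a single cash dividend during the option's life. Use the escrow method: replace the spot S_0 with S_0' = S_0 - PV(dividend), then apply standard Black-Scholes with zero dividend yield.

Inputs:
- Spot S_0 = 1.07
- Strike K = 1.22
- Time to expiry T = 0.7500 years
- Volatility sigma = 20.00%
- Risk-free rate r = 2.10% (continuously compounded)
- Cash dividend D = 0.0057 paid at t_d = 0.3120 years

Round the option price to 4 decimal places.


Answer: Price = 0.1647

Derivation:
PV(D) = D * exp(-r * t_d) = 0.0057 * 0.99346942 = 0.00566278
S_0' = S_0 - PV(D) = 1.0700 - 0.00566278 = 1.06433722
d1 = (ln(S_0'/K) + (r + sigma^2/2)*T) / (sigma*sqrt(T)) = -0.61053970
d2 = d1 - sigma*sqrt(T) = -0.78374478
exp(-rT) = 0.98437338
N(-d1) = 0.72924782; N(-d2) = 0.78340506
P = K * exp(-rT) * N(-d2) - S_0' * N(-d1) = 1.2200 * 0.98437338 * 0.78340506 - 1.06433722 * 0.72924782 = 0.1647


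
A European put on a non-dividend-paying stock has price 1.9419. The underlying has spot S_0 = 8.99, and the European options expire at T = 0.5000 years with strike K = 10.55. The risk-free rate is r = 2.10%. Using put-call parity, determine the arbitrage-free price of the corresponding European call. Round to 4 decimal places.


Put-call parity: C - P = S_0 * exp(-qT) - K * exp(-rT).
S_0 * exp(-qT) = 8.9900 * 1.00000000 = 8.99000000
K * exp(-rT) = 10.5500 * 0.98955493 = 10.43980454
C = P + S*exp(-qT) - K*exp(-rT)
C = 1.9419 + 8.99000000 - 10.43980454 = 0.4921

Answer: Call price = 0.4921


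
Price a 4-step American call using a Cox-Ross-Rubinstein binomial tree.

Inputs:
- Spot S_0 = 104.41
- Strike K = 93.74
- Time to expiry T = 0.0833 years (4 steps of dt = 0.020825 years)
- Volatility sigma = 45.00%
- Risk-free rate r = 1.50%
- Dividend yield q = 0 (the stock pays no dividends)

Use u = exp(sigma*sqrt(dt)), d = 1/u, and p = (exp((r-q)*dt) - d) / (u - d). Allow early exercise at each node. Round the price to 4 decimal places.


dt = T/N = 0.020825
u = exp(sigma*sqrt(dt)) = 1.067094; d = 1/u = 0.937125
p = (exp((r-q)*dt) - d) / (u - d) = 0.486175
Discount per step: exp(-r*dt) = 0.999688
Stock lattice S(k, i) with i counting down-moves:
  k=0: S(0,0) = 104.4100
  k=1: S(1,0) = 111.4153; S(1,1) = 97.8452
  k=2: S(2,0) = 118.8905; S(2,1) = 104.4100; S(2,2) = 91.6931
  k=3: S(3,0) = 126.8674; S(3,1) = 111.4153; S(3,2) = 97.8452; S(3,3) = 85.9279
  k=4: S(4,0) = 135.3794; S(4,1) = 118.8905; S(4,2) = 104.4100; S(4,3) = 91.6931; S(4,4) = 80.5252
Terminal payoffs V(N, i) = max(S_T - K, 0):
  V(4,0) = 41.639387; V(4,1) = 25.150545; V(4,2) = 10.670000; V(4,3) = 0.000000; V(4,4) = 0.000000
Backward induction: V(k, i) = exp(-r*dt) * [p * V(k+1, i) + (1-p) * V(k+1, i+1)]; then take max(V_cont, immediate exercise) for American.
  V(3,0) = exp(-r*dt) * [p*41.639387 + (1-p)*25.150545] = 33.156646; exercise = 33.127368; V(3,0) = max -> 33.156646
  V(3,1) = exp(-r*dt) * [p*25.150545 + (1-p)*10.670000] = 17.704545; exercise = 17.675268; V(3,1) = max -> 17.704545
  V(3,2) = exp(-r*dt) * [p*10.670000 + (1-p)*0.000000] = 5.185865; exercise = 4.105191; V(3,2) = max -> 5.185865
  V(3,3) = exp(-r*dt) * [p*0.000000 + (1-p)*0.000000] = 0.000000; exercise = 0.000000; V(3,3) = max -> 0.000000
  V(2,0) = exp(-r*dt) * [p*33.156646 + (1-p)*17.704545] = 25.209091; exercise = 25.150545; V(2,0) = max -> 25.209091
  V(2,1) = exp(-r*dt) * [p*17.704545 + (1-p)*5.185865] = 11.268611; exercise = 10.670000; V(2,1) = max -> 11.268611
  V(2,2) = exp(-r*dt) * [p*5.185865 + (1-p)*0.000000] = 2.520449; exercise = 0.000000; V(2,2) = max -> 2.520449
  V(1,0) = exp(-r*dt) * [p*25.209091 + (1-p)*11.268611] = 18.040485; exercise = 17.675268; V(1,0) = max -> 18.040485
  V(1,1) = exp(-r*dt) * [p*11.268611 + (1-p)*2.520449] = 6.771470; exercise = 4.105191; V(1,1) = max -> 6.771470
  V(0,0) = exp(-r*dt) * [p*18.040485 + (1-p)*6.771470] = 12.246355; exercise = 10.670000; V(0,0) = max -> 12.246355

Answer: Price = V(0,0) = 12.2464


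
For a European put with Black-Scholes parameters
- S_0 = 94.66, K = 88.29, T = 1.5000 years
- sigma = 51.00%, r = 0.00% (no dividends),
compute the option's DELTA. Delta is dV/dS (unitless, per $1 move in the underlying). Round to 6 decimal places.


d1 = 0.4238412516; d2 = -0.2007786328
phi(d1) = 0.3646711697; exp(-qT) = 1.0000000000; exp(-rT) = 1.0000000000
N(-d1) = 0.3358407957
Delta = -exp(-qT) * N(-d1) = -1.0000000000 * 0.3358407957 = -0.335841

Answer: Delta = -0.335841


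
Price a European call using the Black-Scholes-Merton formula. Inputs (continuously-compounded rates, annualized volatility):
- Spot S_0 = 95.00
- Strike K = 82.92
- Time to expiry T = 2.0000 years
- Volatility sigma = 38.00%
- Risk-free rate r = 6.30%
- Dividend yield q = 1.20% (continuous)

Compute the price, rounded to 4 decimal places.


d1 = (ln(S/K) + (r - q + 0.5*sigma^2) * T) / (sigma * sqrt(T)) = 0.71157384
d2 = d1 - sigma * sqrt(T) = 0.17417269
exp(-rT) = 0.88161485; exp(-qT) = 0.97628571
C = S_0 * exp(-qT) * N(d1) - K * exp(-rT) * N(d2)
N(d1) = 0.76163565; N(d2) = 0.56913513
C = 95.0000 * 0.97628571 * 0.76163565 - 82.9200 * 0.88161485 * 0.56913513 = 29.0338

Answer: Price = 29.0338


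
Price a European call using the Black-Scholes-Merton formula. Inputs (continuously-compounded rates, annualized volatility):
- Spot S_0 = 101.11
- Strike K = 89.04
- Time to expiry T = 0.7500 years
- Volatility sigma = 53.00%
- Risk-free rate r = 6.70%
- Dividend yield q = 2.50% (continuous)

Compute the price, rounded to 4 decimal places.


d1 = (ln(S/K) + (r - q + 0.5*sigma^2) * T) / (sigma * sqrt(T)) = 0.57508624
d2 = d1 - sigma * sqrt(T) = 0.11609278
exp(-rT) = 0.95099165; exp(-qT) = 0.98142469
C = S_0 * exp(-qT) * N(d1) - K * exp(-rT) * N(d2)
N(d1) = 0.71738351; N(d2) = 0.54621049
C = 101.1100 * 0.98142469 * 0.71738351 - 89.0400 * 0.95099165 * 0.54621049 = 24.9362

Answer: Price = 24.9362


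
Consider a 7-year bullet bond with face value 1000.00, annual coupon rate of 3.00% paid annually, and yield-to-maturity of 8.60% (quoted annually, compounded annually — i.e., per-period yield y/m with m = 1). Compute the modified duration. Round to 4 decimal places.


Answer: Modified duration = 5.7891

Derivation:
Coupon per period c = face * coupon_rate / m = 30.000000
Periods per year m = 1; per-period yield y/m = 0.086000
Number of cashflows N = 7
Cashflows (t years, CF_t, discount factor 1/(1+y/m)^(m*t), PV):
  t = 1.0000: CF_t = 30.000000, DF = 0.920810, PV = 27.624309
  t = 2.0000: CF_t = 30.000000, DF = 0.847892, PV = 25.436749
  t = 3.0000: CF_t = 30.000000, DF = 0.780747, PV = 23.422421
  t = 4.0000: CF_t = 30.000000, DF = 0.718920, PV = 21.567607
  t = 5.0000: CF_t = 30.000000, DF = 0.661989, PV = 19.859675
  t = 6.0000: CF_t = 30.000000, DF = 0.609566, PV = 18.286993
  t = 7.0000: CF_t = 1030.000000, DF = 0.561295, PV = 578.133916
Price P = sum_t PV_t = 714.331670
First compute Macaulay numerator sum_t t * PV_t:
  t * PV_t at t = 1.0000: 27.624309
  t * PV_t at t = 2.0000: 50.873498
  t * PV_t at t = 3.0000: 70.267262
  t * PV_t at t = 4.0000: 86.270426
  t * PV_t at t = 5.0000: 99.298373
  t * PV_t at t = 6.0000: 109.721959
  t * PV_t at t = 7.0000: 4046.937413
Macaulay duration D = 4490.993241 / 714.331670 = 6.286986
Modified duration = D / (1 + y/m) = 6.286986 / (1 + 0.086000) = 5.789122


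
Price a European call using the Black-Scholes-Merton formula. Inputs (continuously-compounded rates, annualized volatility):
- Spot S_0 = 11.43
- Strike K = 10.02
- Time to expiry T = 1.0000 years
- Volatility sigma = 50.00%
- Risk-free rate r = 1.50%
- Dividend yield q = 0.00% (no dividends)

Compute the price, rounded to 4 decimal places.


d1 = (ln(S/K) + (r - q + 0.5*sigma^2) * T) / (sigma * sqrt(T)) = 0.54331676
d2 = d1 - sigma * sqrt(T) = 0.04331676
exp(-rT) = 0.98511194; exp(-qT) = 1.00000000
C = S_0 * exp(-qT) * N(d1) - K * exp(-rT) * N(d2)
N(d1) = 0.70654414; N(d2) = 0.51727549
C = 11.4300 * 1.00000000 * 0.70654414 - 10.0200 * 0.98511194 * 0.51727549 = 2.9699

Answer: Price = 2.9699


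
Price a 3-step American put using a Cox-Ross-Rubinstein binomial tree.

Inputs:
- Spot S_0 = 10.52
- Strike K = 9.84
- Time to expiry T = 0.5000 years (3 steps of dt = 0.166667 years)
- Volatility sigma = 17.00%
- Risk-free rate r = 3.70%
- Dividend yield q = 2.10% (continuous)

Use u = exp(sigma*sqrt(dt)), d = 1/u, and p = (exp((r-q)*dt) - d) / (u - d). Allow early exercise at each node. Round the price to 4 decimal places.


dt = T/N = 0.166667
u = exp(sigma*sqrt(dt)) = 1.071867; d = 1/u = 0.932951
p = (exp((r-q)*dt) - d) / (u - d) = 0.501878
Discount per step: exp(-r*dt) = 0.993852
Stock lattice S(k, i) with i counting down-moves:
  k=0: S(0,0) = 10.5200
  k=1: S(1,0) = 11.2760; S(1,1) = 9.8146
  k=2: S(2,0) = 12.0864; S(2,1) = 10.5200; S(2,2) = 9.1566
  k=3: S(3,0) = 12.9550; S(3,1) = 11.2760; S(3,2) = 9.8146; S(3,3) = 8.5427
Terminal payoffs V(N, i) = max(K - S_T, 0):
  V(3,0) = 0.000000; V(3,1) = 0.000000; V(3,2) = 0.025352; V(3,3) = 1.297347
Backward induction: V(k, i) = exp(-r*dt) * [p * V(k+1, i) + (1-p) * V(k+1, i+1)]; then take max(V_cont, immediate exercise) for American.
  V(2,0) = exp(-r*dt) * [p*0.000000 + (1-p)*0.000000] = 0.000000; exercise = 0.000000; V(2,0) = max -> 0.000000
  V(2,1) = exp(-r*dt) * [p*0.000000 + (1-p)*0.025352] = 0.012551; exercise = 0.000000; V(2,1) = max -> 0.012551
  V(2,2) = exp(-r*dt) * [p*0.025352 + (1-p)*1.297347] = 0.654909; exercise = 0.683410; V(2,2) = max -> 0.683410
  V(1,0) = exp(-r*dt) * [p*0.000000 + (1-p)*0.012551] = 0.006213; exercise = 0.000000; V(1,0) = max -> 0.006213
  V(1,1) = exp(-r*dt) * [p*0.012551 + (1-p)*0.683410] = 0.344589; exercise = 0.025352; V(1,1) = max -> 0.344589
  V(0,0) = exp(-r*dt) * [p*0.006213 + (1-p)*0.344589] = 0.173691; exercise = 0.000000; V(0,0) = max -> 0.173691

Answer: Price = V(0,0) = 0.1737


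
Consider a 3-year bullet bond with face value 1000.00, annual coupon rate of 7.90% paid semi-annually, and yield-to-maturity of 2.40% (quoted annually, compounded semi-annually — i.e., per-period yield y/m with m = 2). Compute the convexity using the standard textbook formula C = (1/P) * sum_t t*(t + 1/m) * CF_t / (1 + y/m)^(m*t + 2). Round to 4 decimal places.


Answer: Convexity = 9.1211

Derivation:
Coupon per period c = face * coupon_rate / m = 39.500000
Periods per year m = 2; per-period yield y/m = 0.012000
Number of cashflows N = 6
Cashflows (t years, CF_t, discount factor 1/(1+y/m)^(m*t), PV):
  t = 0.5000: CF_t = 39.500000, DF = 0.988142, PV = 39.031621
  t = 1.0000: CF_t = 39.500000, DF = 0.976425, PV = 38.568795
  t = 1.5000: CF_t = 39.500000, DF = 0.964847, PV = 38.111458
  t = 2.0000: CF_t = 39.500000, DF = 0.953406, PV = 37.659543
  t = 2.5000: CF_t = 39.500000, DF = 0.942101, PV = 37.212987
  t = 3.0000: CF_t = 1039.500000, DF = 0.930930, PV = 967.701510
Price P = sum_t PV_t = 1158.285913
Convexity numerator sum_t t*(t + 1/m) * CF_t / (1+y/m)^(m*t + 2):
  t = 0.5000: term = 19.055729
  t = 1.0000: term = 56.489315
  t = 1.5000: term = 111.638961
  t = 2.0000: term = 183.858632
  t = 2.5000: term = 272.517736
  t = 3.0000: term = 9921.325373
Convexity = (1/P) * sum = 10564.885746 / 1158.285913 = 9.121138


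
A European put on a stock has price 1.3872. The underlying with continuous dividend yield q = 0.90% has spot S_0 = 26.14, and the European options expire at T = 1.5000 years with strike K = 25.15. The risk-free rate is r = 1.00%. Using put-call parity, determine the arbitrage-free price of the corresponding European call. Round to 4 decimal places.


Answer: Call price = 2.4011

Derivation:
Put-call parity: C - P = S_0 * exp(-qT) - K * exp(-rT).
S_0 * exp(-qT) = 26.1400 * 0.98659072 = 25.78948132
K * exp(-rT) = 25.1500 * 0.98511194 = 24.77556528
C = P + S*exp(-qT) - K*exp(-rT)
C = 1.3872 + 25.78948132 - 24.77556528 = 2.4011


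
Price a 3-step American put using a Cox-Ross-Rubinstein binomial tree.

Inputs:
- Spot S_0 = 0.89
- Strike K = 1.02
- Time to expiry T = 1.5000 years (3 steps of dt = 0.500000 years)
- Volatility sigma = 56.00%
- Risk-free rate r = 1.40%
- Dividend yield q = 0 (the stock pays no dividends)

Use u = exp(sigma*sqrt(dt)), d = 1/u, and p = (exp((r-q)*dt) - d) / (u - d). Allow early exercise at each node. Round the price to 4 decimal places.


Answer: Price = V(0,0) = 0.3287

Derivation:
dt = T/N = 0.500000
u = exp(sigma*sqrt(dt)) = 1.485839; d = 1/u = 0.673020
p = (exp((r-q)*dt) - d) / (u - d) = 0.410921
Discount per step: exp(-r*dt) = 0.993024
Stock lattice S(k, i) with i counting down-moves:
  k=0: S(0,0) = 0.8900
  k=1: S(1,0) = 1.3224; S(1,1) = 0.5990
  k=2: S(2,0) = 1.9649; S(2,1) = 0.8900; S(2,2) = 0.4031
  k=3: S(3,0) = 2.9195; S(3,1) = 1.3224; S(3,2) = 0.5990; S(3,3) = 0.2713
Terminal payoffs V(N, i) = max(K - S_T, 0):
  V(3,0) = 0.000000; V(3,1) = 0.000000; V(3,2) = 0.421012; V(3,3) = 0.748685
Backward induction: V(k, i) = exp(-r*dt) * [p * V(k+1, i) + (1-p) * V(k+1, i+1)]; then take max(V_cont, immediate exercise) for American.
  V(2,0) = exp(-r*dt) * [p*0.000000 + (1-p)*0.000000] = 0.000000; exercise = 0.000000; V(2,0) = max -> 0.000000
  V(2,1) = exp(-r*dt) * [p*0.000000 + (1-p)*0.421012] = 0.246279; exercise = 0.130000; V(2,1) = max -> 0.246279
  V(2,2) = exp(-r*dt) * [p*0.421012 + (1-p)*0.748685] = 0.609754; exercise = 0.616869; V(2,2) = max -> 0.616869
  V(1,0) = exp(-r*dt) * [p*0.000000 + (1-p)*0.246279] = 0.144066; exercise = 0.000000; V(1,0) = max -> 0.144066
  V(1,1) = exp(-r*dt) * [p*0.246279 + (1-p)*0.616869] = 0.461345; exercise = 0.421012; V(1,1) = max -> 0.461345
  V(0,0) = exp(-r*dt) * [p*0.144066 + (1-p)*0.461345] = 0.328660; exercise = 0.130000; V(0,0) = max -> 0.328660


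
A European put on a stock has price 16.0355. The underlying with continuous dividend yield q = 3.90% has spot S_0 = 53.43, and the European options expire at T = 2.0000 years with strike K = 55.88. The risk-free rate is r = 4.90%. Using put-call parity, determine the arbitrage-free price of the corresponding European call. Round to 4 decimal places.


Answer: Call price = 14.7928

Derivation:
Put-call parity: C - P = S_0 * exp(-qT) - K * exp(-rT).
S_0 * exp(-qT) = 53.4300 * 0.92496443 = 49.42084931
K * exp(-rT) = 55.8800 * 0.90664890 = 50.66354074
C = P + S*exp(-qT) - K*exp(-rT)
C = 16.0355 + 49.42084931 - 50.66354074 = 14.7928


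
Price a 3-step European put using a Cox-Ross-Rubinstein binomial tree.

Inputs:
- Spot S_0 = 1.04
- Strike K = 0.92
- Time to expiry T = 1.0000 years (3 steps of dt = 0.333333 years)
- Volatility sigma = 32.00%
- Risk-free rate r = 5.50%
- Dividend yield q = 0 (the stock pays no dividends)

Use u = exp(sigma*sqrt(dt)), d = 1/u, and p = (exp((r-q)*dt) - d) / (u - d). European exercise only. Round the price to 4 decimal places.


Answer: Price = V(0,0) = 0.0568

Derivation:
dt = T/N = 0.333333
u = exp(sigma*sqrt(dt)) = 1.202920; d = 1/u = 0.831310
p = (exp((r-q)*dt) - d) / (u - d) = 0.503733
Discount per step: exp(-r*dt) = 0.981834
Stock lattice S(k, i) with i counting down-moves:
  k=0: S(0,0) = 1.0400
  k=1: S(1,0) = 1.2510; S(1,1) = 0.8646
  k=2: S(2,0) = 1.5049; S(2,1) = 1.0400; S(2,2) = 0.7187
  k=3: S(3,0) = 1.8103; S(3,1) = 1.2510; S(3,2) = 0.8646; S(3,3) = 0.5975
Terminal payoffs V(N, i) = max(K - S_T, 0):
  V(3,0) = 0.000000; V(3,1) = 0.000000; V(3,2) = 0.055437; V(3,3) = 0.322521
Backward induction: V(k, i) = exp(-r*dt) * [p * V(k+1, i) + (1-p) * V(k+1, i+1)].
  V(2,0) = exp(-r*dt) * [p*0.000000 + (1-p)*0.000000] = 0.000000
  V(2,1) = exp(-r*dt) * [p*0.000000 + (1-p)*0.055437] = 0.027012
  V(2,2) = exp(-r*dt) * [p*0.055437 + (1-p)*0.322521] = 0.184567
  V(1,0) = exp(-r*dt) * [p*0.000000 + (1-p)*0.027012] = 0.013162
  V(1,1) = exp(-r*dt) * [p*0.027012 + (1-p)*0.184567] = 0.103290
  V(0,0) = exp(-r*dt) * [p*0.013162 + (1-p)*0.103290] = 0.056838


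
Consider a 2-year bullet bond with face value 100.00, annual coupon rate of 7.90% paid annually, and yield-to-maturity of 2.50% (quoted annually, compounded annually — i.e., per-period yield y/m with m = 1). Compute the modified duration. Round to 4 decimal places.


Coupon per period c = face * coupon_rate / m = 7.900000
Periods per year m = 1; per-period yield y/m = 0.025000
Number of cashflows N = 2
Cashflows (t years, CF_t, discount factor 1/(1+y/m)^(m*t), PV):
  t = 1.0000: CF_t = 7.900000, DF = 0.975610, PV = 7.707317
  t = 2.0000: CF_t = 107.900000, DF = 0.951814, PV = 102.700773
Price P = sum_t PV_t = 110.408090
First compute Macaulay numerator sum_t t * PV_t:
  t * PV_t at t = 1.0000: 7.707317
  t * PV_t at t = 2.0000: 205.401547
Macaulay duration D = 213.108864 / 110.408090 = 1.930192
Modified duration = D / (1 + y/m) = 1.930192 / (1 + 0.025000) = 1.883115

Answer: Modified duration = 1.8831


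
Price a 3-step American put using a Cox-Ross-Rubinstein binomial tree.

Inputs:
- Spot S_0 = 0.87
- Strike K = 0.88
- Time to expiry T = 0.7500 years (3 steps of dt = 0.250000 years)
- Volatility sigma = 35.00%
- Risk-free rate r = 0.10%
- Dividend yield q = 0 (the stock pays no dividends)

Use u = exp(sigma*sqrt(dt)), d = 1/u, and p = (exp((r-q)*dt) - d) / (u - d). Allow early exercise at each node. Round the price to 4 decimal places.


Answer: Price = V(0,0) = 0.1189

Derivation:
dt = T/N = 0.250000
u = exp(sigma*sqrt(dt)) = 1.191246; d = 1/u = 0.839457
p = (exp((r-q)*dt) - d) / (u - d) = 0.457072
Discount per step: exp(-r*dt) = 0.999750
Stock lattice S(k, i) with i counting down-moves:
  k=0: S(0,0) = 0.8700
  k=1: S(1,0) = 1.0364; S(1,1) = 0.7303
  k=2: S(2,0) = 1.2346; S(2,1) = 0.8700; S(2,2) = 0.6131
  k=3: S(3,0) = 1.4707; S(3,1) = 1.0364; S(3,2) = 0.7303; S(3,3) = 0.5147
Terminal payoffs V(N, i) = max(K - S_T, 0):
  V(3,0) = 0.000000; V(3,1) = 0.000000; V(3,2) = 0.149672; V(3,3) = 0.365347
Backward induction: V(k, i) = exp(-r*dt) * [p * V(k+1, i) + (1-p) * V(k+1, i+1)]; then take max(V_cont, immediate exercise) for American.
  V(2,0) = exp(-r*dt) * [p*0.000000 + (1-p)*0.000000] = 0.000000; exercise = 0.000000; V(2,0) = max -> 0.000000
  V(2,1) = exp(-r*dt) * [p*0.000000 + (1-p)*0.149672] = 0.081241; exercise = 0.010000; V(2,1) = max -> 0.081241
  V(2,2) = exp(-r*dt) * [p*0.149672 + (1-p)*0.365347] = 0.266701; exercise = 0.266921; V(2,2) = max -> 0.266921
  V(1,0) = exp(-r*dt) * [p*0.000000 + (1-p)*0.081241] = 0.044097; exercise = 0.000000; V(1,0) = max -> 0.044097
  V(1,1) = exp(-r*dt) * [p*0.081241 + (1-p)*0.266921] = 0.182007; exercise = 0.149672; V(1,1) = max -> 0.182007
  V(0,0) = exp(-r*dt) * [p*0.044097 + (1-p)*0.182007] = 0.118942; exercise = 0.010000; V(0,0) = max -> 0.118942


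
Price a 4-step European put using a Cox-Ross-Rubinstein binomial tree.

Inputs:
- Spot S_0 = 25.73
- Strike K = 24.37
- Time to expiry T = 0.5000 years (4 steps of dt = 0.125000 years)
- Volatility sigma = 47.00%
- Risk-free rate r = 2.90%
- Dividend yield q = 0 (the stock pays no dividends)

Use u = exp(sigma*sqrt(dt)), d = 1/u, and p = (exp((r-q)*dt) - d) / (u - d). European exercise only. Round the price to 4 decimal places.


dt = T/N = 0.125000
u = exp(sigma*sqrt(dt)) = 1.180774; d = 1/u = 0.846902
p = (exp((r-q)*dt) - d) / (u - d) = 0.469430
Discount per step: exp(-r*dt) = 0.996382
Stock lattice S(k, i) with i counting down-moves:
  k=0: S(0,0) = 25.7300
  k=1: S(1,0) = 30.3813; S(1,1) = 21.7908
  k=2: S(2,0) = 35.8735; S(2,1) = 25.7300; S(2,2) = 18.4547
  k=3: S(3,0) = 42.3584; S(3,1) = 30.3813; S(3,2) = 21.7908; S(3,3) = 15.6293
  k=4: S(4,0) = 50.0158; S(4,1) = 35.8735; S(4,2) = 25.7300; S(4,3) = 18.4547; S(4,4) = 13.2365
Terminal payoffs V(N, i) = max(K - S_T, 0):
  V(4,0) = 0.000000; V(4,1) = 0.000000; V(4,2) = 0.000000; V(4,3) = 5.915330; V(4,4) = 11.133512
Backward induction: V(k, i) = exp(-r*dt) * [p * V(k+1, i) + (1-p) * V(k+1, i+1)].
  V(3,0) = exp(-r*dt) * [p*0.000000 + (1-p)*0.000000] = 0.000000
  V(3,1) = exp(-r*dt) * [p*0.000000 + (1-p)*0.000000] = 0.000000
  V(3,2) = exp(-r*dt) * [p*0.000000 + (1-p)*5.915330] = 3.127141
  V(3,3) = exp(-r*dt) * [p*5.915330 + (1-p)*11.133512] = 8.652519
  V(2,0) = exp(-r*dt) * [p*0.000000 + (1-p)*0.000000] = 0.000000
  V(2,1) = exp(-r*dt) * [p*0.000000 + (1-p)*3.127141] = 1.653163
  V(2,2) = exp(-r*dt) * [p*3.127141 + (1-p)*8.652519] = 6.036818
  V(1,0) = exp(-r*dt) * [p*0.000000 + (1-p)*1.653163] = 0.873945
  V(1,1) = exp(-r*dt) * [p*1.653163 + (1-p)*6.036818] = 3.964601
  V(0,0) = exp(-r*dt) * [p*0.873945 + (1-p)*3.964601] = 2.504659

Answer: Price = V(0,0) = 2.5047


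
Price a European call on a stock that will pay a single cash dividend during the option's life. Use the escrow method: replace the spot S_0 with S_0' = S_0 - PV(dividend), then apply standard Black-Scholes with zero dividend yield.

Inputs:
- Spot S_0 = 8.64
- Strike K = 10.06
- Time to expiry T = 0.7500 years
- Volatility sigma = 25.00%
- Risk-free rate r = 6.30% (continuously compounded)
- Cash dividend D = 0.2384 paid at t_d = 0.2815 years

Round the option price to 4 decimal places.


Answer: Price = 0.3209

Derivation:
PV(D) = D * exp(-r * t_d) = 0.2384 * 0.98242183 = 0.23420936
S_0' = S_0 - PV(D) = 8.6400 - 0.23420936 = 8.40579064
d1 = (ln(S_0'/K) + (r + sigma^2/2)*T) / (sigma*sqrt(T)) = -0.50325930
d2 = d1 - sigma*sqrt(T) = -0.71976565
exp(-rT) = 0.95384891
N(d1) = 0.30739099; N(d2) = 0.23583465
C = S_0' * N(d1) - K * exp(-rT) * N(d2) = 8.40579064 * 0.30739099 - 10.0600 * 0.95384891 * 0.23583465 = 0.3209


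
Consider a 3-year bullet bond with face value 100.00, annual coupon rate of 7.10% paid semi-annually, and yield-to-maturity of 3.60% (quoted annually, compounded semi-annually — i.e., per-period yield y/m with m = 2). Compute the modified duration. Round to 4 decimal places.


Coupon per period c = face * coupon_rate / m = 3.550000
Periods per year m = 2; per-period yield y/m = 0.018000
Number of cashflows N = 6
Cashflows (t years, CF_t, discount factor 1/(1+y/m)^(m*t), PV):
  t = 0.5000: CF_t = 3.550000, DF = 0.982318, PV = 3.487230
  t = 1.0000: CF_t = 3.550000, DF = 0.964949, PV = 3.425570
  t = 1.5000: CF_t = 3.550000, DF = 0.947887, PV = 3.365000
  t = 2.0000: CF_t = 3.550000, DF = 0.931127, PV = 3.305501
  t = 2.5000: CF_t = 3.550000, DF = 0.914663, PV = 3.247054
  t = 3.0000: CF_t = 103.550000, DF = 0.898490, PV = 93.038658
Price P = sum_t PV_t = 109.869011
First compute Macaulay numerator sum_t t * PV_t:
  t * PV_t at t = 0.5000: 1.743615
  t * PV_t at t = 1.0000: 3.425570
  t * PV_t at t = 1.5000: 5.047499
  t * PV_t at t = 2.0000: 6.611001
  t * PV_t at t = 2.5000: 8.117634
  t * PV_t at t = 3.0000: 279.115973
Macaulay duration D = 304.061292 / 109.869011 = 2.767489
Modified duration = D / (1 + y/m) = 2.767489 / (1 + 0.018000) = 2.718555

Answer: Modified duration = 2.7186
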